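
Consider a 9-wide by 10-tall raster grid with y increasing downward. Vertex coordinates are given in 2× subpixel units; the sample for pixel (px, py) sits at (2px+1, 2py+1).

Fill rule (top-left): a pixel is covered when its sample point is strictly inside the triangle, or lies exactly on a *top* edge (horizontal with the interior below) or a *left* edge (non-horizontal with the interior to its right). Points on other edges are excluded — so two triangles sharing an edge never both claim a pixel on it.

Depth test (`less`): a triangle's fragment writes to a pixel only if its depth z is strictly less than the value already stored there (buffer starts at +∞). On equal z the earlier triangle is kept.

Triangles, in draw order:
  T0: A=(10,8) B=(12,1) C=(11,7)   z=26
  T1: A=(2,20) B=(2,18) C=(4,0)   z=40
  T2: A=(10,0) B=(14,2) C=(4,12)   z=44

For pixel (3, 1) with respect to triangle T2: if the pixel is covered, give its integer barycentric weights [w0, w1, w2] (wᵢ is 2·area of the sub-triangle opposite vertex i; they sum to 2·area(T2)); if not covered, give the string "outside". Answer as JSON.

T0:
  2·area = 5
  edge (10, 8)→(12, 1): d=(2,-7) top-left  bias=+0
  edge (12, 1)→(11, 7): d=(-1,6) right/bottom  bias=-1
  edge (11, 7)→(10, 8): d=(-1,1) right/bottom  bias=-1
    (8,0)@(17, 1): e=[35,-30,0] → ·  [on edge]
    (7,1)@(15, 3): e=[25,-20,0] → ·  [on edge]
    (5,2)@(11, 5): e=[1,2,2] → █
    (6,2)@(13, 5): e=[15,-10,0] → ·  [on edge]
    (5,3)@(11, 7): e=[5,0,0] → ·  [on edge]
    (4,4)@(9, 9): e=[-5,10,0] → ·  [on edge]
    (3,5)@(7, 11): e=[-15,20,0] → ·  [on edge]
    (2,6)@(5, 13): e=[-25,30,0] → ·  [on edge]
    (1,7)@(3, 15): e=[-35,40,0] → ·  [on edge]
    (0,8)@(1, 17): e=[-45,50,0] → ·  [on edge]
    (4,9)@(9, 19): e=[15,0,-10] → ·  [on edge]
  covered (1 px):
    · · · · · · · · ·
    · · · · · · · · ·
    · · · · · █ · · ·
    · · · · · · · · ·
    · · · · · · · · ·
    · · · · · · · · ·
    · · · · · · · · ·
    · · · · · · · · ·
    · · · · · · · · ·
    · · · · · · · · ·
T1:
  2·area = 4
  edge (2, 20)→(2, 18): d=(0,-2) top-left  bias=+0
  edge (2, 18)→(4, 0): d=(2,-18) top-left  bias=+0
  edge (4, 0)→(2, 20): d=(-2,20) right/bottom  bias=-1
    (1,4)@(3, 9): e=[2,0,2] → █  [on edge]
    (2,4)@(5, 9): e=[6,36,-38] → ·
    (1,5)@(3, 11): e=[2,4,-2] → ·
  covered (1 px):
    · · · · · · · · ·
    · · · · · · · · ·
    · · · · · · · · ·
    · · · · · · · · ·
    · █ · · · · · · ·
    · · · · · · · · ·
    · · · · · · · · ·
    · · · · · · · · ·
    · · · · · · · · ·
    · · · · · · · · ·
T2:
  2·area = 60
  edge (10, 0)→(14, 2): d=(4,2) right/bottom  bias=-1
  edge (14, 2)→(4, 12): d=(-10,10) right/bottom  bias=-1
  edge (4, 12)→(10, 0): d=(6,-12) top-left  bias=+0
    (5,0)@(11, 1): e=[2,40,18] → █
    (6,0)@(13, 1): e=[-2,20,42] → ·
    (7,0)@(15, 1): e=[-6,0,66] → ·  [on edge]
    (4,1)@(9, 3): e=[14,40,6] → █
    (6,1)@(13, 3): e=[6,0,54] → ·  [on edge]
    (4,2)@(9, 5): e=[22,20,18] → █
    (5,2)@(11, 5): e=[18,0,42] → ·  [on edge]
    (3,3)@(7, 7): e=[34,20,6] → █
    (4,3)@(9, 7): e=[30,0,30] → ·  [on edge]
    (3,4)@(7, 9): e=[42,0,18] → ·  [on edge]
    (2,5)@(5, 11): e=[54,0,6] → ·  [on edge]
    (1,6)@(3, 13): e=[66,0,-6] → ·  [on edge]
    (0,7)@(1, 15): e=[78,0,-18] → ·  [on edge]
  covered (5 px):
    · · · · · █ · · ·
    · · · · █ █ · · ·
    · · · · █ · · · ·
    · · · █ · · · · ·
    · · · · · · · · ·
    · · · · · · · · ·
    · · · · · · · · ·
    · · · · · · · · ·
    · · · · · · · · ·
    · · · · · · · · ·

Answer: "outside"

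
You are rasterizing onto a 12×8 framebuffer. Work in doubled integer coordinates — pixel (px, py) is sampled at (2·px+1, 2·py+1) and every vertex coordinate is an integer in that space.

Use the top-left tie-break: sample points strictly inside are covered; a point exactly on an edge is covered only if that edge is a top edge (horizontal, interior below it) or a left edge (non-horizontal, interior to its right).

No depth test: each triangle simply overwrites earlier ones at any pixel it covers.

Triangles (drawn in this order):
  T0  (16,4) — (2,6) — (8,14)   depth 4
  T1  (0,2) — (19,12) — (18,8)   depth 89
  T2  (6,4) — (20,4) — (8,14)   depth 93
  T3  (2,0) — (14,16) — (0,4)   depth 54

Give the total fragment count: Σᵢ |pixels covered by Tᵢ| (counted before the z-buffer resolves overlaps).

T0:
  2·area = 124  (B↔C swapped to make it positive)
  edge (16, 4)→(8, 14): d=(-8,10) right/bottom  bias=-1
  edge (8, 14)→(2, 6): d=(-6,-8) top-left  bias=+0
  edge (2, 6)→(16, 4): d=(14,-2) top-left  bias=+0
    (11,1)@(23, 3): e=[-62,186,0] → ·  [on edge]
    (4,2)@(9, 5): e=[62,62,0] → #  [on edge]
    (5,2)@(11, 5): e=[42,78,4] → #
    (6,2)@(13, 5): e=[22,94,8] → #
    (7,2)@(15, 5): e=[2,110,12] → #
    (8,2)@(17, 5): e=[-18,126,16] → ·
    (1,3)@(3, 7): e=[106,2,16] → #
    (2,3)@(5, 7): e=[86,18,20] → #
    (3,3)@(7, 7): e=[66,34,24] → #
    (7,3)@(15, 7): e=[-14,98,40] → ·
    (1,4)@(3, 9): e=[90,-10,44] → ·
    (2,4)@(5, 9): e=[70,6,48] → #
  covered (16 px):
    · · · · · · · · · · · ·
    · · · · · · · · · · · ·
    · · · · # # # # · · · ·
    · # # # # # # · · · · ·
    · · # # # # · · · · · ·
    · · · # # · · · · · · ·
    · · · · · · · · · · · ·
    · · · · · · · · · · · ·
T1:
  2·area = 66  (B↔C swapped to make it positive)
  edge (0, 2)→(18, 8): d=(18,6) right/bottom  bias=-1
  edge (18, 8)→(19, 12): d=(1,4) right/bottom  bias=-1
  edge (19, 12)→(0, 2): d=(-19,-10) top-left  bias=+0
    (1,1)@(3, 3): e=[0,55,11] → ·  [on edge]
    (3,2)@(7, 5): e=[12,41,13] → #
    (4,2)@(9, 5): e=[0,33,33] → ·  [on edge]
    (3,3)@(7, 7): e=[48,43,-25] → ·
    (5,3)@(11, 7): e=[24,27,15] → #
    (6,3)@(13, 7): e=[12,19,35] → #
    (7,3)@(15, 7): e=[0,11,55] → ·  [on edge]
    (5,4)@(11, 9): e=[60,29,-23] → ·
    (6,4)@(13, 9): e=[48,21,-3] → ·
    (7,4)@(15, 9): e=[36,13,17] → #
    (8,4)@(17, 9): e=[24,5,37] → #
    (9,4)@(19, 9): e=[12,-3,57] → ·
    (10,4)@(21, 9): e=[0,-11,77] → ·  [on edge]
  covered (5 px):
    · · · · · · · · · · · ·
    · · · · · · · · · · · ·
    · · · # · · · · · · · ·
    · · · · · # # · · · · ·
    · · · · · · · # # · · ·
    · · · · · · · · · · · ·
    · · · · · · · · · · · ·
    · · · · · · · · · · · ·
T2:
  2·area = 140
  edge (6, 4)→(20, 4): d=(14,0) top-left  bias=+0
  edge (20, 4)→(8, 14): d=(-12,10) right/bottom  bias=-1
  edge (8, 14)→(6, 4): d=(-2,-10) top-left  bias=+0
    (3,2)@(7, 5): e=[14,118,8] → #
    (4,2)@(9, 5): e=[14,98,28] → #
    (5,2)@(11, 5): e=[14,78,48] → #
    (6,2)@(13, 5): e=[14,58,68] → #
    (7,2)@(15, 5): e=[14,38,88] → #
    (8,2)@(17, 5): e=[14,18,108] → #
    (9,2)@(19, 5): e=[14,-2,128] → ·
    (3,3)@(7, 7): e=[42,94,4] → #
    (8,3)@(17, 7): e=[42,-6,104] → ·
    (3,4)@(7, 9): e=[70,70,0] → #  [on edge]
    (7,4)@(15, 9): e=[70,-10,80] → ·
    (3,5)@(7, 11): e=[98,46,-4] → ·
  covered (18 px):
    · · · · · · · · · · · ·
    · · · · · · · · · · · ·
    · · · # # # # # # · · ·
    · · · # # # # # · · · ·
    · · · # # # # · · · · ·
    · · · · # # · · · · · ·
    · · · · # · · · · · · ·
    · · · · · · · · · · · ·
T3:
  2·area = 80
  edge (2, 0)→(14, 16): d=(12,16) right/bottom  bias=-1
  edge (14, 16)→(0, 4): d=(-14,-12) top-left  bias=+0
  edge (0, 4)→(2, 0): d=(2,-4) top-left  bias=+0
    (0,1)@(1, 3): e=[52,26,2] → #
    (1,1)@(3, 3): e=[20,50,10] → #
    (2,1)@(5, 3): e=[-12,74,18] → ·
    (0,2)@(1, 5): e=[76,-2,6] → ·
    (1,2)@(3, 5): e=[44,22,14] → #
    (2,2)@(5, 5): e=[12,46,22] → #
    (3,2)@(7, 5): e=[-20,70,30] → ·
    (1,3)@(3, 7): e=[68,-6,18] → ·
    (2,3)@(5, 7): e=[36,18,26] → #
    (3,3)@(7, 7): e=[4,42,34] → #
    (4,3)@(9, 7): e=[-28,66,42] → ·
    (2,4)@(5, 9): e=[60,-10,30] → ·
  covered (10 px):
    · · · · · · · · · · · ·
    # # · · · · · · · · · ·
    · # # · · · · · · · · ·
    · · # # · · · · · · · ·
    · · · # · · · · · · · ·
    · · · · # · · · · · · ·
    · · · · · # · · · · · ·
    · · · · · · # · · · · ·

Final: 49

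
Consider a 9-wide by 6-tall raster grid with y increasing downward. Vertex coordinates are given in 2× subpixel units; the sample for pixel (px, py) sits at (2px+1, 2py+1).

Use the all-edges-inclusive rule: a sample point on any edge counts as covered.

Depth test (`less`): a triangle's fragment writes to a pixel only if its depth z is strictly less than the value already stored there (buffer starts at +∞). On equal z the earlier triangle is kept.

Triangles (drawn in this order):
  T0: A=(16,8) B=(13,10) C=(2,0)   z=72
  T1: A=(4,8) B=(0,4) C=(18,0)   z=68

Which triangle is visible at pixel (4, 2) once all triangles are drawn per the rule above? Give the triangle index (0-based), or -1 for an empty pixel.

T0:
  2·area = 52
  edge (16, 8)→(13, 10): d=(-3,2) inclusive
  edge (13, 10)→(2, 0): d=(-11,-10) inclusive
  edge (2, 0)→(16, 8): d=(14,8) inclusive
    (3,1)@(7, 3): e=[33,17,2] → █
    (4,1)@(9, 3): e=[29,37,-14] → ·
    (3,2)@(7, 5): e=[27,-5,30] → ·
    (4,2)@(9, 5): e=[23,15,14] → █
    (5,2)@(11, 5): e=[19,35,-2] → ·
    (4,3)@(9, 7): e=[17,-7,42] → ·
    (5,3)@(11, 7): e=[13,13,26] → █
    (6,3)@(13, 7): e=[9,33,10] → █
    (7,3)@(15, 7): e=[5,53,-6] → ·
    (5,4)@(11, 9): e=[7,-9,54] → ·
    (6,4)@(13, 9): e=[3,11,38] → █
    (7,4)@(15, 9): e=[-1,31,22] → ·
  covered (5 px):
    · · · · · · · · ·
    · · · █ · · · · ·
    · · · · █ · · · ·
    · · · · · █ █ · ·
    · · · · · · █ · ·
    · · · · · · · · ·
T1:
  2·area = 88
  edge (4, 8)→(0, 4): d=(-4,-4) inclusive
  edge (0, 4)→(18, 0): d=(18,-4) inclusive
  edge (18, 0)→(4, 8): d=(-14,8) inclusive
    (7,0)@(15, 1): e=[72,6,10] → █
    (8,0)@(17, 1): e=[80,14,-6] → ·
    (2,1)@(5, 3): e=[24,2,62] → █
    (3,1)@(7, 3): e=[32,10,46] → █
    (4,1)@(9, 3): e=[40,18,30] → █
    (5,1)@(11, 3): e=[48,26,14] → █
    (6,1)@(13, 3): e=[56,34,-2] → ·
    (7,1)@(15, 3): e=[64,42,-18] → ·
    (0,2)@(1, 5): e=[0,22,66] → █  [on edge]
    (1,2)@(3, 5): e=[8,30,50] → █
    (5,2)@(11, 5): e=[40,62,-14] → ·
    (0,3)@(1, 7): e=[-8,58,38] → ·
    (1,3)@(3, 7): e=[0,66,22] → █  [on edge]
    (2,4)@(5, 9): e=[0,110,-22] → ·  [on edge]
    (3,5)@(7, 11): e=[0,154,-66] → ·  [on edge]
  covered (12 px):
    · · · · · · · █ ·
    · · █ █ █ █ · · ·
    █ █ █ █ █ · · · ·
    · █ █ · · · · · ·
    · · · · · · · · ·
    · · · · · · · · ·

Z-buffer (winner per pixel, '.' = empty):
  . . . . . . . 1 .
  . . 1 1 1 1 . . .
  1 1 1 1 1 . . . .
  . 1 1 . . 0 0 . .
  . . . . . . 0 . .
  . . . . . . . . .

Answer: 1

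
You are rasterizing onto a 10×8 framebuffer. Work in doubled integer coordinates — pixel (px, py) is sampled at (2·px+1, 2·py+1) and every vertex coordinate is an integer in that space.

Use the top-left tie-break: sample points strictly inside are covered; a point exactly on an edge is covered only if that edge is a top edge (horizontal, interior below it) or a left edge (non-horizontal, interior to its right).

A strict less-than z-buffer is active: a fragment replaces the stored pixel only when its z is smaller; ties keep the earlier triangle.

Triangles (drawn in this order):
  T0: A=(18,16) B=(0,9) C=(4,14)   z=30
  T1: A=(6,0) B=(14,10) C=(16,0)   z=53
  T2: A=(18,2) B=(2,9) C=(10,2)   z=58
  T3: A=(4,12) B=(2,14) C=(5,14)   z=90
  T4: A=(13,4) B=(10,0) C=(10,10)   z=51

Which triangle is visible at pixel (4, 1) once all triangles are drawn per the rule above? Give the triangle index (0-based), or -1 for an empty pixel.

T0:
  2·area = 62  (B↔C swapped to make it positive)
  edge (18, 16)→(4, 14): d=(-14,-2) top-left  bias=+0
  edge (4, 14)→(0, 9): d=(-4,-5) top-left  bias=+0
  edge (0, 9)→(18, 16): d=(18,7) right/bottom  bias=-1
    (1,5)@(3, 11): e=[40,7,15] → #
    (2,5)@(5, 11): e=[44,17,1] → #
    (3,5)@(7, 11): e=[48,27,-13] → ·
    (1,6)@(3, 13): e=[12,-1,51] → ·
    (2,6)@(5, 13): e=[16,9,37] → #
    (3,6)@(7, 13): e=[20,19,23] → #
    (4,6)@(9, 13): e=[24,29,9] → #
    (5,6)@(11, 13): e=[28,39,-5] → ·
    (2,7)@(5, 15): e=[-12,1,73] → ·
    (3,7)@(7, 15): e=[-8,11,59] → ·
    (4,7)@(9, 15): e=[-4,21,45] → ·
    (5,7)@(11, 15): e=[0,31,31] → #  [on edge]
  covered (8 px):
    · · · · · · · · · ·
    · · · · · · · · · ·
    · · · · · · · · · ·
    · · · · · · · · · ·
    · · · · · · · · · ·
    · # # · · · · · · ·
    · · # # # · · · · ·
    · · · · · # # # · ·
T1:
  2·area = 100  (B↔C swapped to make it positive)
  edge (6, 0)→(16, 0): d=(10,0) top-left  bias=+0
  edge (16, 0)→(14, 10): d=(-2,10) right/bottom  bias=-1
  edge (14, 10)→(6, 0): d=(-8,-10) top-left  bias=+0
    (3,0)@(7, 1): e=[10,88,2] → #
    (4,0)@(9, 1): e=[10,68,22] → #
    (5,0)@(11, 1): e=[10,48,42] → #
    (6,0)@(13, 1): e=[10,28,62] → #
    (7,0)@(15, 1): e=[10,8,82] → #
    (8,0)@(17, 1): e=[10,-12,102] → ·
    (3,1)@(7, 3): e=[30,84,-14] → ·
    (4,1)@(9, 3): e=[30,64,6] → #
    (8,1)@(17, 3): e=[30,-16,86] → ·
    (4,2)@(9, 5): e=[50,60,-10] → ·
    (5,2)@(11, 5): e=[50,40,10] → #
    (7,2)@(15, 5): e=[50,0,50] → ·  [on edge]
    (6,7)@(13, 15): e=[150,0,-50] → ·  [on edge]
  covered (12 px):
    · · · # # # # # · ·
    · · · · # # # # · ·
    · · · · · # # · · ·
    · · · · · · # · · ·
    · · · · · · · · · ·
    · · · · · · · · · ·
    · · · · · · · · · ·
    · · · · · · · · · ·
T2:
  2·area = 56
  edge (18, 2)→(2, 9): d=(-16,7) right/bottom  bias=-1
  edge (2, 9)→(10, 2): d=(8,-7) top-left  bias=+0
  edge (10, 2)→(18, 2): d=(8,0) top-left  bias=+0
    (4,1)@(9, 3): e=[47,1,8] → #
    (5,1)@(11, 3): e=[33,15,8] → #
    (6,1)@(13, 3): e=[19,29,8] → #
    (7,1)@(15, 3): e=[5,43,8] → #
    (8,1)@(17, 3): e=[-9,57,8] → ·
    (3,2)@(7, 5): e=[29,3,24] → #
    (6,2)@(13, 5): e=[-13,45,24] → ·
    (7,2)@(15, 5): e=[-27,59,24] → ·
    (2,3)@(5, 7): e=[11,5,40] → #
    (3,3)@(7, 7): e=[-3,19,40] → ·
    (4,3)@(9, 7): e=[-17,33,40] → ·
    (5,3)@(11, 7): e=[-31,47,40] → ·
  covered (8 px):
    · · · · · · · · · ·
    · · · · # # # # · ·
    · · · # # # · · · ·
    · · # · · · · · · ·
    · · · · · · · · · ·
    · · · · · · · · · ·
    · · · · · · · · · ·
    · · · · · · · · · ·
T3:
  2·area = 6  (B↔C swapped to make it positive)
  edge (4, 12)→(5, 14): d=(1,2) right/bottom  bias=-1
  edge (5, 14)→(2, 14): d=(-3,0) right/bottom  bias=-1
  edge (2, 14)→(4, 12): d=(2,-2) top-left  bias=+0
    (7,0)@(15, 1): e=[-33,39,0] → ·  [on edge]
    (6,1)@(13, 3): e=[-27,33,0] → ·  [on edge]
    (5,2)@(11, 5): e=[-21,27,0] → ·  [on edge]
    (4,3)@(9, 7): e=[-15,21,0] → ·  [on edge]
    (3,4)@(7, 9): e=[-9,15,0] → ·  [on edge]
    (2,5)@(5, 11): e=[-3,9,0] → ·  [on edge]
    (1,6)@(3, 13): e=[3,3,0] → #  [on edge]
    (2,6)@(5, 13): e=[-1,3,4] → ·
    (0,7)@(1, 15): e=[9,-3,0] → ·  [on edge]
    (1,7)@(3, 15): e=[5,-3,4] → ·
  covered (1 px):
    · · · · · · · · · ·
    · · · · · · · · · ·
    · · · · · · · · · ·
    · · · · · · · · · ·
    · · · · · · · · · ·
    · · · · · · · · · ·
    · # · · · · · · · ·
    · · · · · · · · · ·
T4:
  2·area = 30  (B↔C swapped to make it positive)
  edge (13, 4)→(10, 10): d=(-3,6) right/bottom  bias=-1
  edge (10, 10)→(10, 0): d=(0,-10) top-left  bias=+0
  edge (10, 0)→(13, 4): d=(3,4) right/bottom  bias=-1
    (5,1)@(11, 3): e=[15,10,5] → #
    (6,1)@(13, 3): e=[3,30,-3] → ·
    (5,2)@(11, 5): e=[9,10,11] → #
    (6,2)@(13, 5): e=[-3,30,3] → ·
    (5,3)@(11, 7): e=[3,10,17] → #
    (6,3)@(13, 7): e=[-9,30,9] → ·
    (5,4)@(11, 9): e=[-3,10,23] → ·
  covered (3 px):
    · · · · · · · · · ·
    · · · · · # · · · ·
    · · · · · # · · · ·
    · · · · · # · · · ·
    · · · · · · · · · ·
    · · · · · · · · · ·
    · · · · · · · · · ·
    · · · · · · · · · ·

Z-buffer (winner per pixel, '.' = empty):
  . . . 1 1 1 1 1 . .
  . . . . 1 4 1 1 . .
  . . . 2 2 4 1 . . .
  . . 2 . . 4 1 . . .
  . . . . . . . . . .
  . 0 0 . . . . . . .
  . 3 0 0 0 . . . . .
  . . . . . 0 0 0 . .

Final: 1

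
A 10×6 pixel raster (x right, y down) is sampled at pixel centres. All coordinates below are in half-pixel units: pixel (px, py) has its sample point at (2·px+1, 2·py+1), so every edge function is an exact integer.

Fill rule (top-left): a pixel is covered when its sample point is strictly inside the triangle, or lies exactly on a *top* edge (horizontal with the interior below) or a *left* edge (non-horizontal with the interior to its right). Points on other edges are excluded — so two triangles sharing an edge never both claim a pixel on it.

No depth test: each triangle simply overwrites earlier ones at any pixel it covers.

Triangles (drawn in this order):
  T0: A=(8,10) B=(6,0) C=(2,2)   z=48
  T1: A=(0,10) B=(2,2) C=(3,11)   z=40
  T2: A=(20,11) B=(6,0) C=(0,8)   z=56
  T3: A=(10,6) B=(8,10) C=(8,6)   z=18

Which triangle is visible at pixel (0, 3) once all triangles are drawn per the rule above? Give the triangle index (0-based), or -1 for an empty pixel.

T0:
  2·area = 44  (B↔C swapped to make it positive)
  edge (8, 10)→(2, 2): d=(-6,-8) top-left  bias=+0
  edge (2, 2)→(6, 0): d=(4,-2) top-left  bias=+0
  edge (6, 0)→(8, 10): d=(2,10) right/bottom  bias=-1
    (2,0)@(5, 1): e=[30,2,12] → █
    (3,0)@(7, 1): e=[46,6,-8] → ·
    (1,1)@(3, 3): e=[2,6,36] → █
    (3,1)@(7, 3): e=[34,14,-4] → ·
    (1,2)@(3, 5): e=[-10,14,40] → ·
    (2,2)@(5, 5): e=[6,18,20] → █
    (3,2)@(7, 5): e=[22,22,0] → ·  [on edge]
    (2,3)@(5, 7): e=[-6,26,24] → ·
    (3,3)@(7, 7): e=[10,30,4] → █
    (4,3)@(9, 7): e=[26,34,-16] → ·
    (3,4)@(7, 9): e=[-2,38,8] → ·
  covered (5 px):
    · · █ · · · · · · ·
    · █ █ · · · · · · ·
    · · █ · · · · · · ·
    · · · █ · · · · · ·
    · · · · · · · · · ·
    · · · · · · · · · ·
T1:
  2·area = 26
  edge (0, 10)→(2, 2): d=(2,-8) top-left  bias=+0
  edge (2, 2)→(3, 11): d=(1,9) right/bottom  bias=-1
  edge (3, 11)→(0, 10): d=(-3,-1) top-left  bias=+0
    (0,3)@(1, 7): e=[2,14,10] → █
    (1,3)@(3, 7): e=[18,-4,12] → ·
    (0,4)@(1, 9): e=[6,16,4] → █
    (1,4)@(3, 9): e=[22,-2,6] → ·
    (0,5)@(1, 11): e=[10,18,-2] → ·
    (1,5)@(3, 11): e=[26,0,0] → ·  [on edge]
  covered (2 px):
    · · · · · · · · · ·
    · · · · · · · · · ·
    · · · · · · · · · ·
    █ · · · · · · · · ·
    █ · · · · · · · · ·
    · · · · · · · · · ·
T2:
  2·area = 178  (B↔C swapped to make it positive)
  edge (20, 11)→(0, 8): d=(-20,-3) top-left  bias=+0
  edge (0, 8)→(6, 0): d=(6,-8) top-left  bias=+0
  edge (6, 0)→(20, 11): d=(14,11) right/bottom  bias=-1
    (3,0)@(7, 1): e=[161,14,3] → █
    (4,0)@(9, 1): e=[167,30,-19] → ·
    (2,1)@(5, 3): e=[115,10,53] → █
    (4,1)@(9, 3): e=[127,42,9] → █
    (5,1)@(11, 3): e=[133,58,-13] → ·
    (1,2)@(3, 5): e=[69,6,103] → █
    (5,2)@(11, 5): e=[93,70,15] → █
    (6,2)@(13, 5): e=[99,86,-7] → ·
    (0,3)@(1, 7): e=[23,2,153] → █
    (6,3)@(13, 7): e=[59,98,21] → █
    (7,3)@(15, 7): e=[65,114,-1] → ·
    (0,4)@(1, 9): e=[-17,14,181] → ·
  covered (22 px):
    · · · █ · · · · · ·
    · · █ █ █ · · · · ·
    · █ █ █ █ █ · · · ·
    █ █ █ █ █ █ █ · · ·
    · · · █ █ █ █ █ █ ·
    · · · · · · · · · ·
T3:
  2·area = 8
  edge (10, 6)→(8, 10): d=(-2,4) right/bottom  bias=-1
  edge (8, 10)→(8, 6): d=(0,-4) top-left  bias=+0
  edge (8, 6)→(10, 6): d=(2,0) top-left  bias=+0
    (4,3)@(9, 7): e=[2,4,2] → █
    (5,3)@(11, 7): e=[-6,12,2] → ·
    (4,4)@(9, 9): e=[-2,4,6] → ·
  covered (1 px):
    · · · · · · · · · ·
    · · · · · · · · · ·
    · · · · · · · · · ·
    · · · · █ · · · · ·
    · · · · · · · · · ·
    · · · · · · · · · ·

Z-buffer (winner per pixel, '.' = empty):
  . . 0 2 . . . . . .
  . 0 2 2 2 . . . . .
  . 2 2 2 2 2 . . . .
  2 2 2 2 3 2 2 . . .
  1 . . 2 2 2 2 2 2 .
  . . . . . . . . . .

Answer: 2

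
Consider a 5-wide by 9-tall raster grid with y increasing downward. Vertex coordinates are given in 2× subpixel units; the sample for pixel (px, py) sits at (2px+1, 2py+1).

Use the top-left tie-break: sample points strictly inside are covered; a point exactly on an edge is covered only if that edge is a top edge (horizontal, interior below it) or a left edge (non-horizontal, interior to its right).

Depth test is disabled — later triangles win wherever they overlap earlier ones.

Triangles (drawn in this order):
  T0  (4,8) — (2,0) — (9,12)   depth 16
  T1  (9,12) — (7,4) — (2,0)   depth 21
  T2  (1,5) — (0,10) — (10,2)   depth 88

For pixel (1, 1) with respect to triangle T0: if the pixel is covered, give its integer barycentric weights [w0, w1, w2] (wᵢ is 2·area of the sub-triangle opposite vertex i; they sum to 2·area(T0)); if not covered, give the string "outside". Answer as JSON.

T0:
  2·area = 32
  edge (4, 8)→(2, 0): d=(-2,-8) top-left  bias=+0
  edge (2, 0)→(9, 12): d=(7,12) right/bottom  bias=-1
  edge (9, 12)→(4, 8): d=(-5,-4) top-left  bias=+0
    (1,1)@(3, 3): e=[2,9,21] → #
    (2,1)@(5, 3): e=[18,-15,29] → ·
    (1,2)@(3, 5): e=[-2,23,11] → ·
    (2,3)@(5, 7): e=[10,13,9] → #
    (3,3)@(7, 7): e=[26,-11,17] → ·
    (2,4)@(5, 9): e=[6,27,-1] → ·
    (3,4)@(7, 9): e=[22,3,7] → #
    (4,4)@(9, 9): e=[38,-21,15] → ·
    (3,5)@(7, 11): e=[18,17,-3] → ·
  covered (3 px):
    · · · · ·
    · # · · ·
    · · · · ·
    · · # · ·
    · · · # ·
    · · · · ·
    · · · · ·
    · · · · ·
    · · · · ·
T1:
  2·area = 32  (B↔C swapped to make it positive)
  edge (9, 12)→(2, 0): d=(-7,-12) top-left  bias=+0
  edge (2, 0)→(7, 4): d=(5,4) right/bottom  bias=-1
  edge (7, 4)→(9, 12): d=(2,8) right/bottom  bias=-1
    (1,0)@(3, 1): e=[5,1,26] → #
    (2,0)@(5, 1): e=[29,-7,10] → ·
    (1,1)@(3, 3): e=[-9,11,30] → ·
    (2,1)@(5, 3): e=[15,3,14] → #
    (3,1)@(7, 3): e=[39,-5,-2] → ·
    (2,2)@(5, 5): e=[1,13,18] → #
    (3,2)@(7, 5): e=[25,5,2] → #
    (4,2)@(9, 5): e=[49,-3,-14] → ·
    (2,3)@(5, 7): e=[-13,23,22] → ·
    (3,3)@(7, 7): e=[11,15,6] → #
    (4,3)@(9, 7): e=[35,7,-10] → ·
    (3,4)@(7, 9): e=[-3,25,10] → ·
  covered (5 px):
    · # · · ·
    · · # · ·
    · · # # ·
    · · · # ·
    · · · · ·
    · · · · ·
    · · · · ·
    · · · · ·
    · · · · ·
T2:
  2·area = 42  (B↔C swapped to make it positive)
  edge (1, 5)→(10, 2): d=(9,-3) top-left  bias=+0
  edge (10, 2)→(0, 10): d=(-10,8) right/bottom  bias=-1
  edge (0, 10)→(1, 5): d=(1,-5) top-left  bias=+0
    (3,1)@(7, 3): e=[0,14,28] → #  [on edge]
    (4,1)@(9, 3): e=[6,-2,38] → ·
    (0,2)@(1, 5): e=[0,42,0] → #  [on edge]
    (1,2)@(3, 5): e=[6,26,10] → #
    (2,2)@(5, 5): e=[12,10,20] → #
    (3,2)@(7, 5): e=[18,-6,30] → ·
    (0,3)@(1, 7): e=[18,22,2] → #
    (2,3)@(5, 7): e=[30,-10,22] → ·
    (0,4)@(1, 9): e=[36,2,4] → #
    (1,4)@(3, 9): e=[42,-14,14] → ·
    (0,5)@(1, 11): e=[54,-18,6] → ·
  covered (7 px):
    · · · · ·
    · · · # ·
    # # # · ·
    # # · · ·
    # · · · ·
    · · · · ·
    · · · · ·
    · · · · ·
    · · · · ·

Final: [9,21,2]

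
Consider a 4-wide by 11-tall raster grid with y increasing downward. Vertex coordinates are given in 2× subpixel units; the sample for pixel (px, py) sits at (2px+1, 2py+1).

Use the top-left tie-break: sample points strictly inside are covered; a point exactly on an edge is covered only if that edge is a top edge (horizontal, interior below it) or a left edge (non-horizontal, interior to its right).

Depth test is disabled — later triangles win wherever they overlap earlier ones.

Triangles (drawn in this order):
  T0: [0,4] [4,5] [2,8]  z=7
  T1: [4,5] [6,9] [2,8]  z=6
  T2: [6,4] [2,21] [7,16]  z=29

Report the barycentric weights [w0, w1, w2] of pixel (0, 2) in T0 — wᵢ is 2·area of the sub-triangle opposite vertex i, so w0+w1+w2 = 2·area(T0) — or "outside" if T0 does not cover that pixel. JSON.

T0:
  2·area = 14
  edge (0, 4)→(4, 5): d=(4,1) right/bottom  bias=-1
  edge (4, 5)→(2, 8): d=(-2,3) right/bottom  bias=-1
  edge (2, 8)→(0, 4): d=(-2,-4) top-left  bias=+0
    (0,2)@(1, 5): e=[3,9,2] → █
    (1,2)@(3, 5): e=[1,3,10] → █
    (2,2)@(5, 5): e=[-1,-3,18] → ·
    (0,3)@(1, 7): e=[11,5,-2] → ·
    (1,3)@(3, 7): e=[9,-1,6] → ·
  covered (2 px):
    · · · ·
    · · · ·
    █ █ · ·
    · · · ·
    · · · ·
    · · · ·
    · · · ·
    · · · ·
    · · · ·
    · · · ·
    · · · ·
T1:
  2·area = 14
  edge (4, 5)→(6, 9): d=(2,4) right/bottom  bias=-1
  edge (6, 9)→(2, 8): d=(-4,-1) top-left  bias=+0
  edge (2, 8)→(4, 5): d=(2,-3) top-left  bias=+0
    (1,1)@(3, 3): e=[0,21,-7] → ·  [on edge]
    (1,3)@(3, 7): e=[8,5,1] → █
    (2,3)@(5, 7): e=[0,7,7] → ·  [on edge]
    (1,4)@(3, 9): e=[12,-3,5] → ·
    (3,5)@(7, 11): e=[0,-7,21] → ·  [on edge]
  covered (1 px):
    · · · ·
    · · · ·
    · · · ·
    · █ · ·
    · · · ·
    · · · ·
    · · · ·
    · · · ·
    · · · ·
    · · · ·
    · · · ·
T2:
  2·area = 65  (B↔C swapped to make it positive)
  edge (6, 4)→(7, 16): d=(1,12) right/bottom  bias=-1
  edge (7, 16)→(2, 21): d=(-5,5) right/bottom  bias=-1
  edge (2, 21)→(6, 4): d=(4,-17) top-left  bias=+0
    (2,4)@(5, 9): e=[17,45,3] → █
    (3,4)@(7, 9): e=[-7,35,37] → ·
    (2,5)@(5, 11): e=[19,35,11] → █
    (3,5)@(7, 11): e=[-5,25,45] → ·
    (2,6)@(5, 13): e=[21,25,19] → █
    (3,6)@(7, 13): e=[-3,15,53] → ·
    (2,7)@(5, 15): e=[23,15,27] → █
    (3,7)@(7, 15): e=[-1,5,61] → ·
    (1,8)@(3, 17): e=[49,15,1] → █
    (3,8)@(7, 17): e=[1,-5,69] → ·
    (1,9)@(3, 19): e=[51,5,9] → █
    (2,9)@(5, 19): e=[27,-5,43] → ·
  covered (7 px):
    · · · ·
    · · · ·
    · · · ·
    · · · ·
    · · █ ·
    · · █ ·
    · · █ ·
    · · █ ·
    · █ █ ·
    · █ · ·
    · · · ·

Answer: [9,2,3]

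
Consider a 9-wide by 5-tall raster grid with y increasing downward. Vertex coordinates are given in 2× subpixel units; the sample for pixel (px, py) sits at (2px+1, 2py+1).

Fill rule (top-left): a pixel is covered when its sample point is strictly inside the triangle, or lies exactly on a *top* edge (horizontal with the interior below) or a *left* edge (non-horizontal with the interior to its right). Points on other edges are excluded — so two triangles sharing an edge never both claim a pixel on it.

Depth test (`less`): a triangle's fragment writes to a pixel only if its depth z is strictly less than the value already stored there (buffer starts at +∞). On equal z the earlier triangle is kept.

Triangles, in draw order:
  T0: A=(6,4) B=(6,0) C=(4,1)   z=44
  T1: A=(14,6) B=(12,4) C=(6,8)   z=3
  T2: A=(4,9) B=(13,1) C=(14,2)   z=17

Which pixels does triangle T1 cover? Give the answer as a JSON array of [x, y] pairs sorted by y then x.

T0:
  2·area = 8  (B↔C swapped to make it positive)
  edge (6, 4)→(4, 1): d=(-2,-3) top-left  bias=+0
  edge (4, 1)→(6, 0): d=(2,-1) top-left  bias=+0
  edge (6, 0)→(6, 4): d=(0,4) right/bottom  bias=-1
    (2,0)@(5, 1): e=[3,1,4] → X
    (3,0)@(7, 1): e=[9,3,-4] → .
    (2,1)@(5, 3): e=[-1,5,4] → .
  covered (1 px):
    . . X . . . . . .
    . . . . . . . . .
    . . . . . . . . .
    . . . . . . . . .
    . . . . . . . . .
T1:
  2·area = 20  (B↔C swapped to make it positive)
  edge (14, 6)→(6, 8): d=(-8,2) right/bottom  bias=-1
  edge (6, 8)→(12, 4): d=(6,-4) top-left  bias=+0
  edge (12, 4)→(14, 6): d=(2,2) right/bottom  bias=-1
    (4,0)@(9, 1): e=[50,-30,0] → .  [on edge]
    (5,1)@(11, 3): e=[30,-10,0] → .  [on edge]
    (5,2)@(11, 5): e=[14,2,4] → X
    (6,2)@(13, 5): e=[10,10,0] → .  [on edge]
    (4,3)@(9, 7): e=[2,6,12] → X
    (5,3)@(11, 7): e=[-2,14,8] → .
    (7,3)@(15, 7): e=[-10,30,0] → .  [on edge]
    (4,4)@(9, 9): e=[-14,18,16] → .
    (8,4)@(17, 9): e=[-30,50,0] → .  [on edge]
  covered (2 px):
    . . . . . . . . .
    . . . . . . . . .
    . . . . . X . . .
    . . . . X . . . .
    . . . . . . . . .
T2:
  2·area = 17
  edge (4, 9)→(13, 1): d=(9,-8) top-left  bias=+0
  edge (13, 1)→(14, 2): d=(1,1) right/bottom  bias=-1
  edge (14, 2)→(4, 9): d=(-10,7) right/bottom  bias=-1
    (6,0)@(13, 1): e=[0,0,17] → .  [on edge]
    (5,1)@(11, 3): e=[2,4,11] → X
    (6,1)@(13, 3): e=[18,2,-3] → .
    (7,1)@(15, 3): e=[34,0,-17] → .  [on edge]
    (4,2)@(9, 5): e=[4,8,5] → X
    (5,2)@(11, 5): e=[20,6,-9] → .
    (8,2)@(17, 5): e=[68,0,-51] → .  [on edge]
    (4,3)@(9, 7): e=[22,10,-15] → .
  covered (2 px):
    . . . . . . . . .
    . . . . . X . . .
    . . . . X . . . .
    . . . . . . . . .
    . . . . . . . . .

Final: [[5,2],[4,3]]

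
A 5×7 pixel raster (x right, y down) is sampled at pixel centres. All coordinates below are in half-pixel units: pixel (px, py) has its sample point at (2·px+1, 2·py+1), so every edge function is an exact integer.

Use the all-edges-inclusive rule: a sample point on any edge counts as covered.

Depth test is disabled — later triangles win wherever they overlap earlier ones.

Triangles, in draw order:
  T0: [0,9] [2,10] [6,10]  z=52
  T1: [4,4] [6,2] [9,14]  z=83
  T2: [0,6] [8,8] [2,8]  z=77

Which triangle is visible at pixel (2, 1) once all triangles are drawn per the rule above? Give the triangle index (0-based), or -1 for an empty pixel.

T0:
  2·area = 4  (B↔C swapped to make it positive)
  edge (0, 9)→(6, 10): d=(6,1) inclusive
  edge (6, 10)→(2, 10): d=(-4,0) inclusive
  edge (2, 10)→(0, 9): d=(-2,-1) inclusive
  covered (0 px):
    . . . . .
    . . . . .
    . . . . .
    . . . . .
    . . . . .
    . . . . .
    . . . . .
T1:
  2·area = 30
  edge (4, 4)→(6, 2): d=(2,-2) inclusive
  edge (6, 2)→(9, 14): d=(3,12) inclusive
  edge (9, 14)→(4, 4): d=(-5,-10) inclusive
    (3,0)@(7, 1): e=[0,-15,45] → .  [on edge]
    (2,1)@(5, 3): e=[0,15,15] → X  [on edge]
    (3,1)@(7, 3): e=[4,-9,35] → .
    (1,2)@(3, 5): e=[0,45,-15] → .  [on edge]
    (2,2)@(5, 5): e=[4,21,5] → X
    (3,2)@(7, 5): e=[8,-3,25] → .
    (0,3)@(1, 7): e=[0,75,-45] → .  [on edge]
    (2,3)@(5, 7): e=[8,27,-5] → .
    (3,3)@(7, 7): e=[12,3,15] → X
    (4,3)@(9, 7): e=[16,-21,35] → .
    (3,4)@(7, 9): e=[16,9,5] → X
    (4,4)@(9, 9): e=[20,-15,25] → .
  covered (4 px):
    . . . . .
    . . X . .
    . . X . .
    . . . X .
    . . . X .
    . . . . .
    . . . . .
T2:
  2·area = 12
  edge (0, 6)→(8, 8): d=(8,2) inclusive
  edge (8, 8)→(2, 8): d=(-6,0) inclusive
  edge (2, 8)→(0, 6): d=(-2,-2) inclusive
    (0,3)@(1, 7): e=[6,6,0] → X  [on edge]
    (1,3)@(3, 7): e=[2,6,4] → X
    (2,3)@(5, 7): e=[-2,6,8] → .
    (0,4)@(1, 9): e=[22,-6,-4] → .
    (1,4)@(3, 9): e=[18,-6,0] → .  [on edge]
    (2,5)@(5, 11): e=[30,-18,0] → .  [on edge]
    (3,6)@(7, 13): e=[42,-30,0] → .  [on edge]
  covered (2 px):
    . . . . .
    . . . . .
    . . . . .
    X X . . .
    . . . . .
    . . . . .
    . . . . .

Z-buffer (winner per pixel, '.' = empty):
  . . . . .
  . . 1 . .
  . . 1 . .
  2 2 . 1 .
  . . . 1 .
  . . . . .
  . . . . .

Final: 1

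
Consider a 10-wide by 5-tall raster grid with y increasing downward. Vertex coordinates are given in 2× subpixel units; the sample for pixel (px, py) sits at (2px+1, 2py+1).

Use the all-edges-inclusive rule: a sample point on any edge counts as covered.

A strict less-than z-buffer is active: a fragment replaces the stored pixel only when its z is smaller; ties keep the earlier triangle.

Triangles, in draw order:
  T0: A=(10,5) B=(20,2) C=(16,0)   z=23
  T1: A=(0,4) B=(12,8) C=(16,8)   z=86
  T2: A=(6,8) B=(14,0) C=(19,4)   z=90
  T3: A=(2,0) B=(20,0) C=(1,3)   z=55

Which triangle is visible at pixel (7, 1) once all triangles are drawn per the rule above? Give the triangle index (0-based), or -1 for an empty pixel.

T0:
  2·area = 32  (B↔C swapped to make it positive)
  edge (10, 5)→(16, 0): d=(6,-5) inclusive
  edge (16, 0)→(20, 2): d=(4,2) inclusive
  edge (20, 2)→(10, 5): d=(-10,3) inclusive
    (7,0)@(15, 1): e=[1,6,25] → #
    (8,0)@(17, 1): e=[11,2,19] → #
    (9,0)@(19, 1): e=[21,-2,13] → ·
    (6,1)@(13, 3): e=[3,18,11] → #
    (8,1)@(17, 3): e=[23,10,-1] → ·
    (6,2)@(13, 5): e=[15,26,-9] → ·
    (7,2)@(15, 5): e=[25,22,-15] → ·
  covered (4 px):
    · · · · · · · # # ·
    · · · · · · # # · ·
    · · · · · · · · · ·
    · · · · · · · · · ·
    · · · · · · · · · ·
T1:
  2·area = 16  (B↔C swapped to make it positive)
  edge (0, 4)→(16, 8): d=(16,4) inclusive
  edge (16, 8)→(12, 8): d=(-4,0) inclusive
  edge (12, 8)→(0, 4): d=(-12,-4) inclusive
    (1,2)@(3, 5): e=[4,12,0] → #  [on edge]
    (2,2)@(5, 5): e=[-4,12,8] → ·
    (1,3)@(3, 7): e=[36,4,-24] → ·
    (4,3)@(9, 7): e=[12,4,0] → #  [on edge]
    (5,3)@(11, 7): e=[4,4,8] → #
    (6,3)@(13, 7): e=[-4,4,16] → ·
    (4,4)@(9, 9): e=[44,-4,-24] → ·
    (5,4)@(11, 9): e=[36,-4,-16] → ·
    (7,4)@(15, 9): e=[20,-4,0] → ·  [on edge]
  covered (3 px):
    · · · · · · · · · ·
    · · · · · · · · · ·
    · # · · · · · · · ·
    · · · · # # · · · ·
    · · · · · · · · · ·
T2:
  2·area = 72
  edge (6, 8)→(14, 0): d=(8,-8) inclusive
  edge (14, 0)→(19, 4): d=(5,4) inclusive
  edge (19, 4)→(6, 8): d=(-13,4) inclusive
    (6,0)@(13, 1): e=[0,9,63] → #  [on edge]
    (7,0)@(15, 1): e=[16,1,55] → #
    (8,0)@(17, 1): e=[32,-7,47] → ·
    (5,1)@(11, 3): e=[0,27,45] → #  [on edge]
    (8,1)@(17, 3): e=[48,3,21] → #
    (9,1)@(19, 3): e=[64,-5,13] → ·
    (4,2)@(9, 5): e=[0,45,27] → #  [on edge]
    (8,2)@(17, 5): e=[64,13,-5] → ·
    (3,3)@(7, 7): e=[0,63,9] → #  [on edge]
    (5,3)@(11, 7): e=[32,47,-7] → ·
    (6,3)@(13, 7): e=[48,39,-15] → ·
    (7,3)@(15, 7): e=[64,31,-23] → ·
    (2,4)@(5, 9): e=[0,81,-9] → ·  [on edge]
  covered (12 px):
    · · · · · · # # · ·
    · · · · · # # # # ·
    · · · · # # # # · ·
    · · · # # · · · · ·
    · · · · · · · · · ·
T3:
  2·area = 54
  edge (2, 0)→(20, 0): d=(18,0) inclusive
  edge (20, 0)→(1, 3): d=(-19,3) inclusive
  edge (1, 3)→(2, 0): d=(1,-3) inclusive
    (1,0)@(3, 1): e=[18,32,4] → #
    (2,0)@(5, 1): e=[18,26,10] → #
    (3,0)@(7, 1): e=[18,20,16] → #
    (4,0)@(9, 1): e=[18,14,22] → #
    (5,0)@(11, 1): e=[18,8,28] → #
    (6,0)@(13, 1): e=[18,2,34] → #
    (7,0)@(15, 1): e=[18,-4,40] → ·
    (0,1)@(1, 3): e=[54,0,0] → #  [on edge]
    (1,1)@(3, 3): e=[54,-6,6] → ·
    (2,1)@(5, 3): e=[54,-12,12] → ·
    (3,1)@(7, 3): e=[54,-18,18] → ·
    (4,1)@(9, 3): e=[54,-24,24] → ·
  covered (7 px):
    · # # # # # # · · ·
    # · · · · · · · · ·
    · · · · · · · · · ·
    · · · · · · · · · ·
    · · · · · · · · · ·

Z-buffer (winner per pixel, '.' = empty):
  . 3 3 3 3 3 3 0 0 .
  3 . . . . 2 0 0 2 .
  . 1 . . 2 2 2 2 . .
  . . . 2 1 1 . . . .
  . . . . . . . . . .

Answer: 0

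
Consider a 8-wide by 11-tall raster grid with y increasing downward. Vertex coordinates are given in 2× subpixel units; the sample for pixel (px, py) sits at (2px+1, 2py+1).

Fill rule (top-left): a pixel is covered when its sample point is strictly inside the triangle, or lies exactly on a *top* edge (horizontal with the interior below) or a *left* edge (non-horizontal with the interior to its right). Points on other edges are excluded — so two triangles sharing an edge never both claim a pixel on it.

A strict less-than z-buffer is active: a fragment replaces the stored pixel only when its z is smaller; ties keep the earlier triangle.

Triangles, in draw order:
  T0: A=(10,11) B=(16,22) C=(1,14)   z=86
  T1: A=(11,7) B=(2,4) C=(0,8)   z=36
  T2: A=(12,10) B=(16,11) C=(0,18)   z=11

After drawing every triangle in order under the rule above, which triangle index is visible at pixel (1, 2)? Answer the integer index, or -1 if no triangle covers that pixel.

T0:
  2·area = 117
  edge (10, 11)→(16, 22): d=(6,11) right/bottom  bias=-1
  edge (16, 22)→(1, 14): d=(-15,-8) top-left  bias=+0
  edge (1, 14)→(10, 11): d=(9,-3) top-left  bias=+0
    (2,6)@(5, 13): e=[67,47,3] → X
    (3,6)@(7, 13): e=[45,63,9] → X
    (4,6)@(9, 13): e=[23,79,15] → X
    (5,6)@(11, 13): e=[1,95,21] → X
    (6,6)@(13, 13): e=[-21,111,27] → .
    (1,7)@(3, 15): e=[101,1,15] → X
    (6,7)@(13, 15): e=[-9,81,45] → .
    (1,8)@(3, 17): e=[113,-29,33] → .
    (2,8)@(5, 17): e=[91,-13,39] → .
    (3,8)@(7, 17): e=[69,3,45] → X
    (6,8)@(13, 17): e=[3,51,63] → X
    (7,8)@(15, 17): e=[-19,67,69] → .
  covered (16 px):
    . . . . . . . .
    . . . . . . . .
    . . . . . . . .
    . . . . . . . .
    . . . . . . . .
    . . . . . . . .
    . . X X X X . .
    . X X X X X . .
    . . . X X X X .
    . . . . . X X .
    . . . . . . . X
T1:
  2·area = 42  (B↔C swapped to make it positive)
  edge (11, 7)→(0, 8): d=(-11,1) right/bottom  bias=-1
  edge (0, 8)→(2, 4): d=(2,-4) top-left  bias=+0
  edge (2, 4)→(11, 7): d=(9,3) right/bottom  bias=-1
    (1,2)@(3, 5): e=[30,6,6] → X
    (2,2)@(5, 5): e=[28,14,0] → .  [on edge]
    (0,3)@(1, 7): e=[10,2,30] → X
    (2,3)@(5, 7): e=[6,18,18] → X
    (3,3)@(7, 7): e=[4,26,12] → X
    (4,3)@(9, 7): e=[2,34,6] → X
    (5,3)@(11, 7): e=[0,42,0] → .  [on edge]
    (0,4)@(1, 9): e=[-12,6,48] → .
    (1,4)@(3, 9): e=[-14,14,42] → .
    (2,4)@(5, 9): e=[-16,22,36] → .
    (3,4)@(7, 9): e=[-18,30,30] → .
    (4,4)@(9, 9): e=[-20,38,24] → .
  covered (6 px):
    . . . . . . . .
    . . . . . . . .
    . X . . . . . .
    X X X X X . . .
    . . . . . . . .
    . . . . . . . .
    . . . . . . . .
    . . . . . . . .
    . . . . . . . .
    . . . . . . . .
    . . . . . . . .
T2:
  2·area = 44
  edge (12, 10)→(16, 11): d=(4,1) right/bottom  bias=-1
  edge (16, 11)→(0, 18): d=(-16,7) right/bottom  bias=-1
  edge (0, 18)→(12, 10): d=(12,-8) top-left  bias=+0
    (5,5)@(11, 11): e=[5,35,4] → X
    (6,5)@(13, 11): e=[3,21,20] → X
    (7,5)@(15, 11): e=[1,7,36] → X
    (4,6)@(9, 13): e=[15,17,12] → X
    (6,6)@(13, 13): e=[11,-11,44] → .
    (7,6)@(15, 13): e=[9,-25,60] → .
    (2,7)@(5, 15): e=[27,13,4] → X
    (3,7)@(7, 15): e=[25,-1,20] → .
    (4,7)@(9, 15): e=[23,-15,36] → .
    (5,7)@(11, 15): e=[21,-29,52] → .
    (2,8)@(5, 17): e=[35,-19,28] → .
  covered (6 px):
    . . . . . . . .
    . . . . . . . .
    . . . . . . . .
    . . . . . . . .
    . . . . . . . .
    . . . . . X X X
    . . . . X X . .
    . . X . . . . .
    . . . . . . . .
    . . . . . . . .
    . . . . . . . .

Z-buffer (winner per pixel, '.' = empty):
  . . . . . . . .
  . . . . . . . .
  . 1 . . . . . .
  1 1 1 1 1 . . .
  . . . . . . . .
  . . . . . 2 2 2
  . . 0 0 2 2 . .
  . 0 2 0 0 0 . .
  . . . 0 0 0 0 .
  . . . . . 0 0 .
  . . . . . . . 0

Answer: 1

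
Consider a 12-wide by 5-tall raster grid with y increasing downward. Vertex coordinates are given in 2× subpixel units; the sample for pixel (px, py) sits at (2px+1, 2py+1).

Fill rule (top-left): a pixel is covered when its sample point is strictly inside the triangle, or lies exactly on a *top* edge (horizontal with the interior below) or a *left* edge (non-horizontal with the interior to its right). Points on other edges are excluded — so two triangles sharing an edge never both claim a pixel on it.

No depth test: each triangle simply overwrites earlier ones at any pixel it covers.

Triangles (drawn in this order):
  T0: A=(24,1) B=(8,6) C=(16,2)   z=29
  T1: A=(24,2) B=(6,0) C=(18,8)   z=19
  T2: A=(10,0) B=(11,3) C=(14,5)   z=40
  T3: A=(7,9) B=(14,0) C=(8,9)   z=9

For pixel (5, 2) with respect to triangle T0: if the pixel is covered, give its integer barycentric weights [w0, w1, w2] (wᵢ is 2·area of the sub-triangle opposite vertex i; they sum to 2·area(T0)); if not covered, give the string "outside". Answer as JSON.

T0:
  2·area = 24
  edge (24, 1)→(8, 6): d=(-16,5) right/bottom  bias=-1
  edge (8, 6)→(16, 2): d=(8,-4) top-left  bias=+0
  edge (16, 2)→(24, 1): d=(8,-1) top-left  bias=+0
    (7,1)@(15, 3): e=[13,4,7] → █
    (8,1)@(17, 3): e=[3,12,9] → █
    (9,1)@(19, 3): e=[-7,20,11] → ·
    (5,2)@(11, 5): e=[1,4,19] → █
    (6,2)@(13, 5): e=[-9,12,21] → ·
    (7,2)@(15, 5): e=[-19,20,23] → ·
    (8,2)@(17, 5): e=[-29,28,25] → ·
    (5,3)@(11, 7): e=[-31,20,35] → ·
  covered (3 px):
    · · · · · · · · · · · ·
    · · · · · · · █ █ · · ·
    · · · · · █ · · · · · ·
    · · · · · · · · · · · ·
    · · · · · · · · · · · ·
T1:
  2·area = 120  (B↔C swapped to make it positive)
  edge (24, 2)→(18, 8): d=(-6,6) right/bottom  bias=-1
  edge (18, 8)→(6, 0): d=(-12,-8) top-left  bias=+0
  edge (6, 0)→(24, 2): d=(18,2) right/bottom  bias=-1
    (4,0)@(9, 1): e=[96,12,12] → █
    (5,0)@(11, 1): e=[84,28,8] → █
    (6,0)@(13, 1): e=[72,44,4] → █
    (7,0)@(15, 1): e=[60,60,0] → ·  [on edge]
    (4,1)@(9, 3): e=[84,-12,48] → ·
    (5,1)@(11, 3): e=[72,4,44] → █
    (7,1)@(15, 3): e=[48,36,36] → █
    (8,1)@(17, 3): e=[36,52,32] → █
    (9,1)@(19, 3): e=[24,68,28] → █
    (10,1)@(21, 3): e=[12,84,24] → █
    (11,1)@(23, 3): e=[0,100,20] → ·  [on edge]
    (5,2)@(11, 5): e=[60,-20,80] → ·
    (10,2)@(21, 5): e=[0,60,60] → ·  [on edge]
    (9,3)@(19, 7): e=[0,20,100] → ·  [on edge]
    (8,4)@(17, 9): e=[0,-20,140] → ·  [on edge]
  covered (13 px):
    · · · · █ █ █ · · · · ·
    · · · · · █ █ █ █ █ █ ·
    · · · · · · · █ █ █ · ·
    · · · · · · · · █ · · ·
    · · · · · · · · · · · ·
T2:
  2·area = 7  (B↔C swapped to make it positive)
  edge (10, 0)→(14, 5): d=(4,5) right/bottom  bias=-1
  edge (14, 5)→(11, 3): d=(-3,-2) top-left  bias=+0
  edge (11, 3)→(10, 0): d=(-1,-3) top-left  bias=+0
    (5,1)@(11, 3): e=[7,0,0] → █  [on edge]
    (6,1)@(13, 3): e=[-3,4,6] → ·
    (5,2)@(11, 5): e=[15,-6,-2] → ·
    (8,3)@(17, 7): e=[-7,0,14] → ·  [on edge]
    (6,4)@(13, 9): e=[21,-14,0] → ·  [on edge]
  covered (1 px):
    · · · · · · · · · · · ·
    · · · · · █ · · · · · ·
    · · · · · · · · · · · ·
    · · · · · · · · · · · ·
    · · · · · · · · · · · ·
T3:
  2·area = 9
  edge (7, 9)→(14, 0): d=(7,-9) top-left  bias=+0
  edge (14, 0)→(8, 9): d=(-6,9) right/bottom  bias=-1
  edge (8, 9)→(7, 9): d=(-1,0) right/bottom  bias=-1
    (4,3)@(9, 7): e=[4,3,2] → █
    (5,3)@(11, 7): e=[22,-15,2] → ·
    (0,4)@(1, 9): e=[-54,63,0] → ·  [on edge]
    (1,4)@(3, 9): e=[-36,45,0] → ·  [on edge]
    (2,4)@(5, 9): e=[-18,27,0] → ·  [on edge]
    (3,4)@(7, 9): e=[0,9,0] → ·  [on edge]
    (4,4)@(9, 9): e=[18,-9,0] → ·  [on edge]
    (5,4)@(11, 9): e=[36,-27,0] → ·  [on edge]
    (6,4)@(13, 9): e=[54,-45,0] → ·  [on edge]
    (7,4)@(15, 9): e=[72,-63,0] → ·  [on edge]
    (8,4)@(17, 9): e=[90,-81,0] → ·  [on edge]
    (9,4)@(19, 9): e=[108,-99,0] → ·  [on edge]
    (10,4)@(21, 9): e=[126,-117,0] → ·  [on edge]
    (11,4)@(23, 9): e=[144,-135,0] → ·  [on edge]
  covered (1 px):
    · · · · · · · · · · · ·
    · · · · · · · · · · · ·
    · · · · · · · · · · · ·
    · · · · █ · · · · · · ·
    · · · · · · · · · · · ·

Final: [4,19,1]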